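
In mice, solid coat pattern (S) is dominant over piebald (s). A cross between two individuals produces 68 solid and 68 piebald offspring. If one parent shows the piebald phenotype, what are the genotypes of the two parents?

Observed offspring: 68 solid, 68 piebald
The observed ratio simplifies to 1:1. One parent shows piebald, so its genotype must be ss. A 1:1 offspring split requires the other parent to be heterozygous (Ss).
Parent genotypes: ss × Ss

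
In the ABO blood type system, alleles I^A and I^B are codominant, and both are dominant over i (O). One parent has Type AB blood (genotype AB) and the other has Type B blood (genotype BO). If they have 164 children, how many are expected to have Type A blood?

Cross: AB × BO
Possible offspring genotypes: 1 AB, 1 AO, 1 BB, 1 BO
Blood type counts: 1 Type AB, 1 Type A, 2 Type B
Probability of Type A: 1/4
Expected count = 1/4 × 164 = 41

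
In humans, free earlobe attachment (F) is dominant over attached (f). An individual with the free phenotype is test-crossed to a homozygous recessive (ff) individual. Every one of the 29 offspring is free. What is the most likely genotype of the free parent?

Test cross: ? × ff
All offspring are free.
If the unknown parent were heterozygous (Ff), about half of 29 offspring would be attached; none are. The unknown parent is most likely homozygous dominant (FF).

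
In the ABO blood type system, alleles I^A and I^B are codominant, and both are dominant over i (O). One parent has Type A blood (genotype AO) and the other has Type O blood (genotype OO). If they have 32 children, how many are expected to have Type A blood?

Cross: AO × OO
Possible offspring genotypes: 2 AO, 2 OO
Blood type counts: 2 Type A, 2 Type O
Probability of Type A: 2/4 = 1/2
Expected count = 1/2 × 32 = 16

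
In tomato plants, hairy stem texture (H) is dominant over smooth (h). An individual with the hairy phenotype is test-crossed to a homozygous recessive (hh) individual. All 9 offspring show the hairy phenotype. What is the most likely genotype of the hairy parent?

Test cross: ? × hh
All offspring are hairy.
If the unknown parent were heterozygous (Hh), about half of 9 offspring would be smooth; none are. The unknown parent is most likely homozygous dominant (HH).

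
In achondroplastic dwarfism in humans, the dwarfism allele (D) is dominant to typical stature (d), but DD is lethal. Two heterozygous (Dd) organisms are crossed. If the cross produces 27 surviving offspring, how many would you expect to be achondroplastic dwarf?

Cross: Dd × Dd
Punnett square offspring (before lethality): 1 DD, 2 Dd, 1 dd
The DD genotype is lethal (embryos die); surviving offspring: 2 Dd, 1 dd
achondroplastic dwarf: 2 out of 3 → fraction 2/3
Expected count = 2/3 × 27 = 18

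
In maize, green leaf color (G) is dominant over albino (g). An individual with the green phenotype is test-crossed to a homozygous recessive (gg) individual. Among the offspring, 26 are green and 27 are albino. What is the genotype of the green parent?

Test cross: ? × gg
Offspring: 26 green, 27 albino — approximately 1:1.
A 1:1 ratio in a test cross indicates the unknown parent is heterozygous (Gg).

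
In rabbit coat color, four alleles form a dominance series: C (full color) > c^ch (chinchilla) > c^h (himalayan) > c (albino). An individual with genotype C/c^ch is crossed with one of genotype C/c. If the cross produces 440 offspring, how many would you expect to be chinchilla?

Cross: C/c^ch × C/c
Allele dominance: C > c^ch > c^h > c
Offspring genotypes: 1 C/C, 1 C/c, 1 C/c^ch, 1 c^ch/c
Phenotype counts: 3 full color, 1 chinchilla
chinchilla: 1 out of 4 → fraction 1/4
Expected count = 1/4 × 440 = 110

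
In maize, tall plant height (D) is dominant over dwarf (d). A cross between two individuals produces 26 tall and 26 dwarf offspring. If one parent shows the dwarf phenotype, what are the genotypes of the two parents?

Observed offspring: 26 tall, 26 dwarf
The observed ratio simplifies to 1:1. One parent shows dwarf, so its genotype must be dd. A 1:1 offspring split requires the other parent to be heterozygous (Dd).
Parent genotypes: dd × Dd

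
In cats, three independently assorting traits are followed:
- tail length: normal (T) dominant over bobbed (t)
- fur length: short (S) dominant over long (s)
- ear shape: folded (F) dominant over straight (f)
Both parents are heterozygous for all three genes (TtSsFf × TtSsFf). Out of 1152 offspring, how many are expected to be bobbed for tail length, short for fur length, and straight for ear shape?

Trihybrid cross: TtSsFf × TtSsFf
Each trait segregates independently with a 3:1 phenotypic ratio, so each gene contributes 3/4 (dominant) or 1/4 (recessive).
Target: bobbed (tail length), short (fur length), straight (ear shape)
Probability = product of independent per-trait probabilities
= 1/4 × 3/4 × 1/4 = 3/64
Expected count = 3/64 × 1152 = 54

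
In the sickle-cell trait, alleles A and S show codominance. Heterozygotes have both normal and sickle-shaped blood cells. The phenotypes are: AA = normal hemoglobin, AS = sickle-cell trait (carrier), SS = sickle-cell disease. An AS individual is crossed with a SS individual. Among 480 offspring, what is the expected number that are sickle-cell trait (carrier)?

Punnett square for AS × SS:
Offspring genotypes: 2 AS, 2 SS
Phenotype counts: 2 sickle-cell trait (carrier), 2 sickle-cell disease
sickle-cell trait (carrier): 2 out of 4 → fraction 1/2
Expected count = 1/2 × 480 = 240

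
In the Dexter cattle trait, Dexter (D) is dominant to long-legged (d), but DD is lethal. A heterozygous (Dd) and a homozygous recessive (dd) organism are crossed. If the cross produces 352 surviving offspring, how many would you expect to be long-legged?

Cross: Dd × dd
Punnett square offspring (before lethality): 2 Dd, 2 dd
No DD offspring are produced in this cross.
long-legged: 2 out of 4 → fraction 1/2
Expected count = 1/2 × 352 = 176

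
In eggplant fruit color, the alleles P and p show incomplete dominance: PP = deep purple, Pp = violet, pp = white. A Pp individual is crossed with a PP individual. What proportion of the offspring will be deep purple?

Punnett square for Pp × PP:
Offspring genotypes: 2 PP, 2 Pp
Phenotype counts: 2 deep purple, 2 violet
deep purple: 2 out of 4
Probability: 2/4 = 1/2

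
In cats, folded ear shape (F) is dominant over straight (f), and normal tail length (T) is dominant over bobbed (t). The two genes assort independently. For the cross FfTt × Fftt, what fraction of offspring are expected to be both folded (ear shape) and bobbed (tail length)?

Dihybrid cross FfTt × Fftt — consider each gene separately:
ear shape: Ff × Ff → 1 FF, 2 Ff, 1 ff → 3 F_ : 1 ff (out of 4)
tail length: Tt × tt → 2 Tt, 2 tt → 2 T_ : 2 tt (out of 4)
Looking for: folded (F_) and bobbed (tt)
P(folded) = 3/4, P(bobbed) = 2/4
P(both) = 3/4 × 2/4 = 6/16 = 3/8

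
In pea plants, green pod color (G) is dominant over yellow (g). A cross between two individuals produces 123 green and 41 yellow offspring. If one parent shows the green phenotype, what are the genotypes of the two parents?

Observed offspring: 123 green, 41 yellow
The observed ratio simplifies to 3:1. Yellow (gg) offspring appear, so each parent must contribute one g allele. The parent stated to show green carries G, so it is Gg. The other parent is then either Gg or gg: Gg × gg would give a 1:1 split, whereas Gg × Gg gives 3:1 — matching the data. So both parents are heterozygous (Gg × Gg).
Parent genotypes: Gg × Gg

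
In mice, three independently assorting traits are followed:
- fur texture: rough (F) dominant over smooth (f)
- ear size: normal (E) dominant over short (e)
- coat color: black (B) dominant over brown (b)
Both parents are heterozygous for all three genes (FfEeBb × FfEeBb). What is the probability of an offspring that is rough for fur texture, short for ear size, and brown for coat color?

Trihybrid cross: FfEeBb × FfEeBb
Each trait segregates independently with a 3:1 phenotypic ratio, so each gene contributes 3/4 (dominant) or 1/4 (recessive).
Target: rough (fur texture), short (ear size), brown (coat color)
Probability = product of independent per-trait probabilities
= 3/4 × 1/4 × 1/4 = 3/64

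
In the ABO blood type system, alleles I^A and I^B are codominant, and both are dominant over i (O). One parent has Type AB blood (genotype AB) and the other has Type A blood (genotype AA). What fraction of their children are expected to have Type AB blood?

Cross: AB × AA
Possible offspring genotypes: 2 AA, 2 AB
Blood type counts: 2 Type A, 2 Type AB
Probability of Type AB: 2/4 = 1/2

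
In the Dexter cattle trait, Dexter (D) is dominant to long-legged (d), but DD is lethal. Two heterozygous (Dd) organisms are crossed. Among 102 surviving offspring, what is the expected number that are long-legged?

Cross: Dd × Dd
Punnett square offspring (before lethality): 1 DD, 2 Dd, 1 dd
The DD genotype is lethal (embryos die); surviving offspring: 2 Dd, 1 dd
long-legged: 1 out of 3 → fraction 1/3
Expected count = 1/3 × 102 = 34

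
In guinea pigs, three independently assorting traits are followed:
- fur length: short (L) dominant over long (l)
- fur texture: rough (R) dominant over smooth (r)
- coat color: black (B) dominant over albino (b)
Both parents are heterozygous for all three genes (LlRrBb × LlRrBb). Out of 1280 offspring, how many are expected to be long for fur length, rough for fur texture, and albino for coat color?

Trihybrid cross: LlRrBb × LlRrBb
Each trait segregates independently with a 3:1 phenotypic ratio, so each gene contributes 3/4 (dominant) or 1/4 (recessive).
Target: long (fur length), rough (fur texture), albino (coat color)
Probability = product of independent per-trait probabilities
= 1/4 × 3/4 × 1/4 = 3/64
Expected count = 3/64 × 1280 = 60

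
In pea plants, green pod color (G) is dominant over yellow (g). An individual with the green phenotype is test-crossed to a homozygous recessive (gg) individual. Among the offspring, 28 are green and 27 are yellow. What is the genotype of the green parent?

Test cross: ? × gg
Offspring: 28 green, 27 yellow — approximately 1:1.
A 1:1 ratio in a test cross indicates the unknown parent is heterozygous (Gg).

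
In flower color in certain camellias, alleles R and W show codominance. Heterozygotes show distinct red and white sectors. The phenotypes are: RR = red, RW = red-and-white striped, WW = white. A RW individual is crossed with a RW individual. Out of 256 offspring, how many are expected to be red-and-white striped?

Punnett square for RW × RW:
Offspring genotypes: 1 RR, 2 RW, 1 WW
Phenotype counts: 1 red, 2 red-and-white striped, 1 white
red-and-white striped: 2 out of 4 → fraction 1/2
Expected count = 1/2 × 256 = 128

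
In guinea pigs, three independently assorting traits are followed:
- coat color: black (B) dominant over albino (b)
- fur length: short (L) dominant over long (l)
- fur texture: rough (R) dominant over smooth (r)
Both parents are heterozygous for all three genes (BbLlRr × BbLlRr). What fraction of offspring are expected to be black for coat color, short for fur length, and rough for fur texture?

Trihybrid cross: BbLlRr × BbLlRr
Each trait segregates independently with a 3:1 phenotypic ratio, so each gene contributes 3/4 (dominant) or 1/4 (recessive).
Target: black (coat color), short (fur length), rough (fur texture)
Probability = product of independent per-trait probabilities
= 3/4 × 3/4 × 3/4 = 27/64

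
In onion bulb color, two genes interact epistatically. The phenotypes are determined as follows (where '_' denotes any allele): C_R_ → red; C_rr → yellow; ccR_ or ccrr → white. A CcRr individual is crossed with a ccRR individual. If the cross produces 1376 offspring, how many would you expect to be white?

Cross: CcRr × ccRR — consider each gene separately:
C gene: Cc × cc → 2 Cc, 2 cc → 2 C_ : 2 cc (out of 4)
R gene: Rr × RR → 2 RR, 2 Rr → 4 R_ (out of 4)
Genotype classes (out of 4 × 4 = 16): C_R_ = 2×4 = 8; ccR_ = 2×4 = 8
Apply the phenotype rules: C_R_ (8) → red; ccR_ (8) → white
Phenotype counts (out of 16): 8 red, 8 white
white: 8 out of 16 → fraction 1/2
Expected count = 1/2 × 1376 = 688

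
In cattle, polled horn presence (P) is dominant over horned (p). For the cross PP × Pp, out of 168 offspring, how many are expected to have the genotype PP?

Punnett square for PP × Pp:
Offspring genotypes: 2 PP, 2 Pp
Total offspring: 4
Count with target: 2
Probability: 2/4 = 1/2
Expected count = 1/2 × 168 = 84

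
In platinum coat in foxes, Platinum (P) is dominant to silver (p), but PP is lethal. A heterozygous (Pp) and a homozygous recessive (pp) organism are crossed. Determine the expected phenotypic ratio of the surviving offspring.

Cross: Pp × pp
Punnett square offspring (before lethality): 2 Pp, 2 pp
No PP offspring are produced in this cross.
Ratio: 1 platinum : 1 silver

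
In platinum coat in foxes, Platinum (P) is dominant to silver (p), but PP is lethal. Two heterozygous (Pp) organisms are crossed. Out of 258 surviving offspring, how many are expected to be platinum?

Cross: Pp × Pp
Punnett square offspring (before lethality): 1 PP, 2 Pp, 1 pp
The PP genotype is lethal (embryos die); surviving offspring: 2 Pp, 1 pp
platinum: 2 out of 3 → fraction 2/3
Expected count = 2/3 × 258 = 172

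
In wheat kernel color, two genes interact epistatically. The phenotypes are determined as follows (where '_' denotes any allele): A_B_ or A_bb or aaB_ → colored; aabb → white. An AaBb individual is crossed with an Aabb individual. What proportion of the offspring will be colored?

Cross: AaBb × Aabb — consider each gene separately:
A gene: Aa × Aa → 1 AA, 2 Aa, 1 aa → 3 A_ : 1 aa (out of 4)
B gene: Bb × bb → 2 Bb, 2 bb → 2 B_ : 2 bb (out of 4)
Genotype classes (out of 4 × 4 = 16): A_B_ = 3×2 = 6; A_bb = 3×2 = 6; aaB_ = 1×2 = 2; aabb = 1×2 = 2
Apply the phenotype rules: A_B_ (6) + A_bb (6) + aaB_ (2) → colored; aabb (2) → white
Phenotype counts (out of 16): 14 colored, 2 white
colored: 14 out of 16
Probability: 14/16 = 7/8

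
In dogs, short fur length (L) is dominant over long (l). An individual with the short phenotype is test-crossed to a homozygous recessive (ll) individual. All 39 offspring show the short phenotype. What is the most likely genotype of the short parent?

Test cross: ? × ll
All offspring are short.
If the unknown parent were heterozygous (Ll), about half of 39 offspring would be long; none are. The unknown parent is most likely homozygous dominant (LL).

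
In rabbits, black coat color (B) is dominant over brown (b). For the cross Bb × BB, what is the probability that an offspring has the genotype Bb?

Punnett square for Bb × BB:
Offspring genotypes: 2 BB, 2 Bb
Total offspring: 4
Count with target: 2
Probability: 2/4 = 1/2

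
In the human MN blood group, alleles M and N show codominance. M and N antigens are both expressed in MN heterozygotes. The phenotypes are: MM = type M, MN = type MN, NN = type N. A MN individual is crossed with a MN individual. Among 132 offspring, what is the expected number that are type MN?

Punnett square for MN × MN:
Offspring genotypes: 1 MM, 2 MN, 1 NN
Phenotype counts: 1 type M, 2 type MN, 1 type N
type MN: 2 out of 4 → fraction 1/2
Expected count = 1/2 × 132 = 66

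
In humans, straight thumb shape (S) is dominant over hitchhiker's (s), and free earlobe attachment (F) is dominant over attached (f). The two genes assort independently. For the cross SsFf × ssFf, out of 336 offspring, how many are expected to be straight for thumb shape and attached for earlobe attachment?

Dihybrid cross SsFf × ssFf — consider each gene separately:
thumb shape: Ss × ss → 2 Ss, 2 ss → 2 S_ : 2 ss (out of 4)
earlobe attachment: Ff × Ff → 1 FF, 2 Ff, 1 ff → 3 F_ : 1 ff (out of 4)
Looking for: straight (S_) and attached (ff)
P(straight) = 2/4, P(attached) = 1/4
P(both) = 2/4 × 1/4 = 2/16 = 1/8
Expected count = 1/8 × 336 = 42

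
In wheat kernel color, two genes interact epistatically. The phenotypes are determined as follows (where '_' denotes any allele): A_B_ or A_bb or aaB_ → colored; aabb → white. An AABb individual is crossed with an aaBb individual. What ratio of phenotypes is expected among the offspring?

Cross: AABb × aaBb — consider each gene separately:
A gene: AA × aa → 4 Aa → 4 A_ (out of 4)
B gene: Bb × Bb → 1 BB, 2 Bb, 1 bb → 3 B_ : 1 bb (out of 4)
Genotype classes (out of 4 × 4 = 16): A_B_ = 4×3 = 12; A_bb = 4×1 = 4
Apply the phenotype rules: A_B_ (12) + A_bb (4) → colored
Phenotype counts (out of 16): 16 colored
Ratio: all colored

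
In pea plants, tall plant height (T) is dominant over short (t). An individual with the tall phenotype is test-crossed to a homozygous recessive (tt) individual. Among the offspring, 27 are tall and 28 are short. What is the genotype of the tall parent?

Test cross: ? × tt
Offspring: 27 tall, 28 short — approximately 1:1.
A 1:1 ratio in a test cross indicates the unknown parent is heterozygous (Tt).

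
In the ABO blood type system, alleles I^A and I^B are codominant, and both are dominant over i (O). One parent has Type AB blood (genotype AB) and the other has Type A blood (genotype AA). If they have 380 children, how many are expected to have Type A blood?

Cross: AB × AA
Possible offspring genotypes: 2 AA, 2 AB
Blood type counts: 2 Type A, 2 Type AB
Probability of Type A: 2/4 = 1/2
Expected count = 1/2 × 380 = 190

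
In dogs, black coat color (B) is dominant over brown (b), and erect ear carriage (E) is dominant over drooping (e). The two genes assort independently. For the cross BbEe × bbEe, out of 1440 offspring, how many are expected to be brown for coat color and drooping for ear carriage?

Dihybrid cross BbEe × bbEe — consider each gene separately:
coat color: Bb × bb → 2 Bb, 2 bb → 2 B_ : 2 bb (out of 4)
ear carriage: Ee × Ee → 1 EE, 2 Ee, 1 ee → 3 E_ : 1 ee (out of 4)
Looking for: brown (bb) and drooping (ee)
P(brown) = 2/4, P(drooping) = 1/4
P(both) = 2/4 × 1/4 = 2/16 = 1/8
Expected count = 1/8 × 1440 = 180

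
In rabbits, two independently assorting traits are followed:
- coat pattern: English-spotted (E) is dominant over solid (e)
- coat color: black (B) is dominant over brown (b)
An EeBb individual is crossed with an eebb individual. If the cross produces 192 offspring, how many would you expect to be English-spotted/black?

Dihybrid cross EeBb × eebb — consider each gene separately:
coat pattern: Ee × ee → 2 Ee, 2 ee → 2 E_ : 2 ee (out of 4)
coat color: Bb × bb → 2 Bb, 2 bb → 2 B_ : 2 bb (out of 4)
Combine (counts out of 4 × 4 = 16): English-spotted/black (E_B_) = 2×2 = 4; English-spotted/brown (E_bb) = 2×2 = 4; solid/black (eeB_) = 2×2 = 4; solid/brown (eebb) = 2×2 = 4
Phenotype counts (out of 16): 4 English-spotted/black, 4 English-spotted/brown, 4 solid/black, 4 solid/brown
English-spotted/black: 4 out of 16 → fraction 1/4
Expected count = 1/4 × 192 = 48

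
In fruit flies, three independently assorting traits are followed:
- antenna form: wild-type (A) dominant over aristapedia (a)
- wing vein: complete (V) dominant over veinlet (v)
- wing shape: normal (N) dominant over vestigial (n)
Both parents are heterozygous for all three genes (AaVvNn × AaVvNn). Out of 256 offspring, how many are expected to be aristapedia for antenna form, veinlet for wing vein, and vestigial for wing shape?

Trihybrid cross: AaVvNn × AaVvNn
Each trait segregates independently with a 3:1 phenotypic ratio, so each gene contributes 3/4 (dominant) or 1/4 (recessive).
Target: aristapedia (antenna form), veinlet (wing vein), vestigial (wing shape)
Probability = product of independent per-trait probabilities
= 1/4 × 1/4 × 1/4 = 1/64
Expected count = 1/64 × 256 = 4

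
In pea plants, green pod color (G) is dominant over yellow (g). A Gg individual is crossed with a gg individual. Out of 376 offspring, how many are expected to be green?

Punnett square for Gg × gg:
Offspring genotypes: 2 Gg, 2 gg
green: 2, yellow: 2
green: 2 out of 4 → fraction 1/2
Expected count = 1/2 × 376 = 188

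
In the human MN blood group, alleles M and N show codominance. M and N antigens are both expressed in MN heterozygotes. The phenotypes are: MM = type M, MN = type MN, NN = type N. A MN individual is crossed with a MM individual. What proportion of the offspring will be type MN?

Punnett square for MN × MM:
Offspring genotypes: 2 MM, 2 MN
Phenotype counts: 2 type M, 2 type MN
type MN: 2 out of 4
Probability: 2/4 = 1/2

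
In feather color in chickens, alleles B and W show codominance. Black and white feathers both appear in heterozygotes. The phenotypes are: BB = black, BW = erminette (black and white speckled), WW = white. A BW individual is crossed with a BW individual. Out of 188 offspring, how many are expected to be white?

Punnett square for BW × BW:
Offspring genotypes: 1 BB, 2 BW, 1 WW
Phenotype counts: 1 black, 2 erminette (black and white speckled), 1 white
white: 1 out of 4 → fraction 1/4
Expected count = 1/4 × 188 = 47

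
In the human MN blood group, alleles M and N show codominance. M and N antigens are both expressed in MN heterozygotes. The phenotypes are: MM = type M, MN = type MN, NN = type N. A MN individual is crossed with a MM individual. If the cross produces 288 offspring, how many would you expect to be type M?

Punnett square for MN × MM:
Offspring genotypes: 2 MM, 2 MN
Phenotype counts: 2 type M, 2 type MN
type M: 2 out of 4 → fraction 1/2
Expected count = 1/2 × 288 = 144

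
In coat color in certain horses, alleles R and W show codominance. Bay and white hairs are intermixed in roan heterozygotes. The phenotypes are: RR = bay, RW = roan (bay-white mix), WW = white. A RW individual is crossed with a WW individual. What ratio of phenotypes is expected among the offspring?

Punnett square for RW × WW:
Offspring genotypes: 2 RW, 2 WW
Phenotype counts: 2 roan (bay-white mix), 2 white
Ratio: 1 roan (bay-white mix) : 1 white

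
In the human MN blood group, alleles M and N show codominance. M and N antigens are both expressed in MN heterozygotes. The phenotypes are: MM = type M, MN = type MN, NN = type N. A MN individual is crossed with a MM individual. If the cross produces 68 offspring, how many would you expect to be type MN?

Punnett square for MN × MM:
Offspring genotypes: 2 MM, 2 MN
Phenotype counts: 2 type M, 2 type MN
type MN: 2 out of 4 → fraction 1/2
Expected count = 1/2 × 68 = 34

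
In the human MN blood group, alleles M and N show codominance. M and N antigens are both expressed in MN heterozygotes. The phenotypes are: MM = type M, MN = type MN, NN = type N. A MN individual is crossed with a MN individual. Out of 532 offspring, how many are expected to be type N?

Punnett square for MN × MN:
Offspring genotypes: 1 MM, 2 MN, 1 NN
Phenotype counts: 1 type M, 2 type MN, 1 type N
type N: 1 out of 4 → fraction 1/4
Expected count = 1/4 × 532 = 133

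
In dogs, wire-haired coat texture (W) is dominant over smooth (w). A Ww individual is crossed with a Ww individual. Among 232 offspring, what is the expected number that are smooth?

Punnett square for Ww × Ww:
Offspring genotypes: 1 WW, 2 Ww, 1 ww
wire-haired: 3, smooth: 1
smooth: 1 out of 4 → fraction 1/4
Expected count = 1/4 × 232 = 58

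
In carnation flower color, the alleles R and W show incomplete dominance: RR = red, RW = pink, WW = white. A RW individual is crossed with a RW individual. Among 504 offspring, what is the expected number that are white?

Punnett square for RW × RW:
Offspring genotypes: 1 RR, 2 RW, 1 WW
Phenotype counts: 1 red, 2 pink, 1 white
white: 1 out of 4 → fraction 1/4
Expected count = 1/4 × 504 = 126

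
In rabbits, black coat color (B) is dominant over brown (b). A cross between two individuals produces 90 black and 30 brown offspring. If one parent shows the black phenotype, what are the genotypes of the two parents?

Observed offspring: 90 black, 30 brown
The observed ratio simplifies to 3:1. Brown (bb) offspring appear, so each parent must contribute one b allele. The parent stated to show black carries B, so it is Bb. The other parent is then either Bb or bb: Bb × bb would give a 1:1 split, whereas Bb × Bb gives 3:1 — matching the data. So both parents are heterozygous (Bb × Bb).
Parent genotypes: Bb × Bb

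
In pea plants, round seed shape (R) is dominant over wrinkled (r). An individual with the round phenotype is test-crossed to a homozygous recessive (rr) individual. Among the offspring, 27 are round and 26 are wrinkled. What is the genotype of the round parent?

Test cross: ? × rr
Offspring: 27 round, 26 wrinkled — approximately 1:1.
A 1:1 ratio in a test cross indicates the unknown parent is heterozygous (Rr).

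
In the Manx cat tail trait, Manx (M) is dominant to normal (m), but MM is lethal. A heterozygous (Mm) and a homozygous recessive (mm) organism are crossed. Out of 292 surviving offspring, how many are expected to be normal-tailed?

Cross: Mm × mm
Punnett square offspring (before lethality): 2 Mm, 2 mm
No MM offspring are produced in this cross.
normal-tailed: 2 out of 4 → fraction 1/2
Expected count = 1/2 × 292 = 146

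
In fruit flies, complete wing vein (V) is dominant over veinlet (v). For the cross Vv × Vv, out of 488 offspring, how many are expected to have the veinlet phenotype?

Punnett square for Vv × Vv:
Offspring genotypes: 1 VV, 2 Vv, 1 vv
Total offspring: 4
Count with target: 1
Probability: 1/4
Expected count = 1/4 × 488 = 122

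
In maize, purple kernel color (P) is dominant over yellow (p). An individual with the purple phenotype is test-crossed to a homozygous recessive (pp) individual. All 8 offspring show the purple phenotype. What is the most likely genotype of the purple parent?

Test cross: ? × pp
All offspring are purple.
If the unknown parent were heterozygous (Pp), about half of 8 offspring would be yellow; none are. The unknown parent is most likely homozygous dominant (PP).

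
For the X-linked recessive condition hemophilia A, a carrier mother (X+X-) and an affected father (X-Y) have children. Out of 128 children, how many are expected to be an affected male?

Cross: X+X- × X-Y
Offspring: 1 X+X-, 1 X+Y, 1 X-X-, 1 X-Y
Probability of an affected male: 1/4
Expected count = 1/4 × 128 = 32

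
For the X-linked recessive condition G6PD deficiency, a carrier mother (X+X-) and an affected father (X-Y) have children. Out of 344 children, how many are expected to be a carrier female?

Cross: X+X- × X-Y
Offspring: 1 X+X-, 1 X+Y, 1 X-X-, 1 X-Y
Probability of a carrier female: 1/4
Expected count = 1/4 × 344 = 86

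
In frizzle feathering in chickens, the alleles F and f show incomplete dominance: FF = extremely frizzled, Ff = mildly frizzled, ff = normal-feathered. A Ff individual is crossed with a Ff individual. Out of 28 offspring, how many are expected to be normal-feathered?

Punnett square for Ff × Ff:
Offspring genotypes: 1 FF, 2 Ff, 1 ff
Phenotype counts: 1 extremely frizzled, 2 mildly frizzled, 1 normal-feathered
normal-feathered: 1 out of 4 → fraction 1/4
Expected count = 1/4 × 28 = 7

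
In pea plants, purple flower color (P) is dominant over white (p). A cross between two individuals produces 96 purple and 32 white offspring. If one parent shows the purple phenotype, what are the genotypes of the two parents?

Observed offspring: 96 purple, 32 white
The observed ratio simplifies to 3:1. White (pp) offspring appear, so each parent must contribute one p allele. The parent stated to show purple carries P, so it is Pp. The other parent is then either Pp or pp: Pp × pp would give a 1:1 split, whereas Pp × Pp gives 3:1 — matching the data. So both parents are heterozygous (Pp × Pp).
Parent genotypes: Pp × Pp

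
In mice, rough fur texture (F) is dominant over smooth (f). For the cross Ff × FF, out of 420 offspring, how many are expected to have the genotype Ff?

Punnett square for Ff × FF:
Offspring genotypes: 2 FF, 2 Ff
Total offspring: 4
Count with target: 2
Probability: 2/4 = 1/2
Expected count = 1/2 × 420 = 210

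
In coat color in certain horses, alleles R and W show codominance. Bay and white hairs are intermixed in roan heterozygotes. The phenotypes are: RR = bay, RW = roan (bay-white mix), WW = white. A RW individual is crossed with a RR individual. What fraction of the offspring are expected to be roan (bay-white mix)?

Punnett square for RW × RR:
Offspring genotypes: 2 RR, 2 RW
Phenotype counts: 2 bay, 2 roan (bay-white mix)
roan (bay-white mix): 2 out of 4
Probability: 2/4 = 1/2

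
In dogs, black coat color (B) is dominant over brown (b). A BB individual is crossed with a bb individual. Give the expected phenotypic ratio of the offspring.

Punnett square for BB × bb:
Offspring genotypes: 4 Bb
black: 4, brown: 0
Ratio: all black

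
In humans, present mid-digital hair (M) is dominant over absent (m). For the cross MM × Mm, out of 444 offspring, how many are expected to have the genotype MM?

Punnett square for MM × Mm:
Offspring genotypes: 2 MM, 2 Mm
Total offspring: 4
Count with target: 2
Probability: 2/4 = 1/2
Expected count = 1/2 × 444 = 222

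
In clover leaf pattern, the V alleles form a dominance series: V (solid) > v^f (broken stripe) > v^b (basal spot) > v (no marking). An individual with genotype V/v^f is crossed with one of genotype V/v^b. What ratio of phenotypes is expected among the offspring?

Cross: V/v^f × V/v^b
Allele dominance: V > v^f > v^b > v
Offspring genotypes: 1 V/V, 1 V/v^b, 1 V/v^f, 1 v^f/v^b
Phenotype counts: 3 solid, 1 broken stripe
Ratio: 3 solid : 1 broken stripe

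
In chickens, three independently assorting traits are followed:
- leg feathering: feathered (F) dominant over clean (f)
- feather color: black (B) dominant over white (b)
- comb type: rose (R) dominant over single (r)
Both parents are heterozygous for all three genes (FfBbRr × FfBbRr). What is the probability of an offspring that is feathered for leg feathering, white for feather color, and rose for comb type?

Trihybrid cross: FfBbRr × FfBbRr
Each trait segregates independently with a 3:1 phenotypic ratio, so each gene contributes 3/4 (dominant) or 1/4 (recessive).
Target: feathered (leg feathering), white (feather color), rose (comb type)
Probability = product of independent per-trait probabilities
= 3/4 × 1/4 × 3/4 = 9/64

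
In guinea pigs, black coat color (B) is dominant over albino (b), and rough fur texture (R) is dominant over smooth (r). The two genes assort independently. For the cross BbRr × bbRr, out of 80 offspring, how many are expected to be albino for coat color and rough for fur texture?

Dihybrid cross BbRr × bbRr — consider each gene separately:
coat color: Bb × bb → 2 Bb, 2 bb → 2 B_ : 2 bb (out of 4)
fur texture: Rr × Rr → 1 RR, 2 Rr, 1 rr → 3 R_ : 1 rr (out of 4)
Looking for: albino (bb) and rough (R_)
P(albino) = 2/4, P(rough) = 3/4
P(both) = 2/4 × 3/4 = 6/16 = 3/8
Expected count = 3/8 × 80 = 30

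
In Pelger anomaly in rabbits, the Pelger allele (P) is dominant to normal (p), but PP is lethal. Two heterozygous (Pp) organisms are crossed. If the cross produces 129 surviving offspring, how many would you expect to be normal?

Cross: Pp × Pp
Punnett square offspring (before lethality): 1 PP, 2 Pp, 1 pp
The PP genotype is lethal (embryos die); surviving offspring: 2 Pp, 1 pp
normal: 1 out of 3 → fraction 1/3
Expected count = 1/3 × 129 = 43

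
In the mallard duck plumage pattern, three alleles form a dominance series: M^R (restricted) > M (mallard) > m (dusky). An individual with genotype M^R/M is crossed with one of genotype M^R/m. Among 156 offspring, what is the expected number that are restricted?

Cross: M^R/M × M^R/m
Allele dominance: M^R > M > m
Offspring genotypes: 1 M^R/M^R, 1 M^R/m, 1 M^R/M, 1 M/m
Phenotype counts: 3 restricted, 1 mallard
restricted: 3 out of 4 → fraction 3/4
Expected count = 3/4 × 156 = 117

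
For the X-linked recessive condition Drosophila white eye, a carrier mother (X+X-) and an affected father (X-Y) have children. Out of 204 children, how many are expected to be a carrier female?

Cross: X+X- × X-Y
Offspring: 1 X+X-, 1 X+Y, 1 X-X-, 1 X-Y
Probability of a carrier female: 1/4
Expected count = 1/4 × 204 = 51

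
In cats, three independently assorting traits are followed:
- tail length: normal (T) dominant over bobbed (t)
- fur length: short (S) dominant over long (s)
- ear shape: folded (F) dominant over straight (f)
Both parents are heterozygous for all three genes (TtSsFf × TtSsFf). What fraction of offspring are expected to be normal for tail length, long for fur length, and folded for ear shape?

Trihybrid cross: TtSsFf × TtSsFf
Each trait segregates independently with a 3:1 phenotypic ratio, so each gene contributes 3/4 (dominant) or 1/4 (recessive).
Target: normal (tail length), long (fur length), folded (ear shape)
Probability = product of independent per-trait probabilities
= 3/4 × 1/4 × 3/4 = 9/64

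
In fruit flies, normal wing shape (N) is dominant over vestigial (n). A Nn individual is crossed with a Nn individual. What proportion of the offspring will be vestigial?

Punnett square for Nn × Nn:
Offspring genotypes: 1 NN, 2 Nn, 1 nn
normal: 3, vestigial: 1
vestigial: 1 out of 4
Probability: 1/4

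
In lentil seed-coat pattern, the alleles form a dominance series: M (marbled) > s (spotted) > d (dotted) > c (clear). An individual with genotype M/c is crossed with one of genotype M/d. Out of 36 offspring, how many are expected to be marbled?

Cross: M/c × M/d
Allele dominance: M > s > d > c
Offspring genotypes: 1 M/M, 1 M/d, 1 M/c, 1 d/c
Phenotype counts: 3 marbled, 1 dotted
marbled: 3 out of 4 → fraction 3/4
Expected count = 3/4 × 36 = 27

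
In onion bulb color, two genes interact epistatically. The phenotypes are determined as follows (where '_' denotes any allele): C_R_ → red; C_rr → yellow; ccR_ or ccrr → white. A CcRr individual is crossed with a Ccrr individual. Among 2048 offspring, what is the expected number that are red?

Cross: CcRr × Ccrr — consider each gene separately:
C gene: Cc × Cc → 1 CC, 2 Cc, 1 cc → 3 C_ : 1 cc (out of 4)
R gene: Rr × rr → 2 Rr, 2 rr → 2 R_ : 2 rr (out of 4)
Genotype classes (out of 4 × 4 = 16): C_R_ = 3×2 = 6; C_rr = 3×2 = 6; ccR_ = 1×2 = 2; ccrr = 1×2 = 2
Apply the phenotype rules: C_R_ (6) → red; C_rr (6) → yellow; ccR_ (2) + ccrr (2) → white
Phenotype counts (out of 16): 6 red, 6 yellow, 4 white
red: 6 out of 16 → fraction 3/8
Expected count = 3/8 × 2048 = 768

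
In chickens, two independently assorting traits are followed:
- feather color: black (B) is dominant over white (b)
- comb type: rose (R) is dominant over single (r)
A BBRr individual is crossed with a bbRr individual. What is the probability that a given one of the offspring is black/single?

Dihybrid cross BBRr × bbRr — consider each gene separately:
feather color: BB × bb → 4 Bb → 4 B_ (out of 4)
comb type: Rr × Rr → 1 RR, 2 Rr, 1 rr → 3 R_ : 1 rr (out of 4)
Combine (counts out of 4 × 4 = 16): black/rose (B_R_) = 4×3 = 12; black/single (B_rr) = 4×1 = 4
Phenotype counts (out of 16): 12 black/rose, 4 black/single
black/single: 4 out of 16
Probability: 4/16 = 1/4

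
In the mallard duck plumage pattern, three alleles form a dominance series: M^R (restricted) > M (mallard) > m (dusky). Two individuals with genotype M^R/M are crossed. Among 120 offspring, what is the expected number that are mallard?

Cross: M^R/M × M^R/M
Allele dominance: M^R > M > m
Offspring genotypes: 1 M^R/M^R, 2 M^R/M, 1 M/M
Phenotype counts: 3 restricted, 1 mallard
mallard: 1 out of 4 → fraction 1/4
Expected count = 1/4 × 120 = 30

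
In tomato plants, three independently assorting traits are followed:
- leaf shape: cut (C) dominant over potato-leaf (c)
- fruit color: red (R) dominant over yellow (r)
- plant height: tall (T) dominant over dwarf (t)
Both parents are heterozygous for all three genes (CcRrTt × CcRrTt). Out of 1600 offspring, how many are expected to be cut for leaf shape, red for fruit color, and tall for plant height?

Trihybrid cross: CcRrTt × CcRrTt
Each trait segregates independently with a 3:1 phenotypic ratio, so each gene contributes 3/4 (dominant) or 1/4 (recessive).
Target: cut (leaf shape), red (fruit color), tall (plant height)
Probability = product of independent per-trait probabilities
= 3/4 × 3/4 × 3/4 = 27/64
Expected count = 27/64 × 1600 = 675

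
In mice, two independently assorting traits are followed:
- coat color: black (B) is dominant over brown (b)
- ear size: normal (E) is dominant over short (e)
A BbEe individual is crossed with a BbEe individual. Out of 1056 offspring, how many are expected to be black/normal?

Dihybrid cross BbEe × BbEe — consider each gene separately:
coat color: Bb × Bb → 1 BB, 2 Bb, 1 bb → 3 B_ : 1 bb (out of 4)
ear size: Ee × Ee → 1 EE, 2 Ee, 1 ee → 3 E_ : 1 ee (out of 4)
Combine (counts out of 4 × 4 = 16): black/normal (B_E_) = 3×3 = 9; black/short (B_ee) = 3×1 = 3; brown/normal (bbE_) = 1×3 = 3; brown/short (bbee) = 1×1 = 1
Phenotype counts (out of 16): 9 black/normal, 3 black/short, 3 brown/normal, 1 brown/short
black/normal: 9 out of 16 → fraction 9/16
Expected count = 9/16 × 1056 = 594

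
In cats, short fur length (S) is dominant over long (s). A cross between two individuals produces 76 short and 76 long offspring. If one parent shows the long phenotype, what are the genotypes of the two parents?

Observed offspring: 76 short, 76 long
The observed ratio simplifies to 1:1. One parent shows long, so its genotype must be ss. A 1:1 offspring split requires the other parent to be heterozygous (Ss).
Parent genotypes: ss × Ss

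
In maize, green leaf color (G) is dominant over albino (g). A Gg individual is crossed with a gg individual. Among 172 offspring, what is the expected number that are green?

Punnett square for Gg × gg:
Offspring genotypes: 2 Gg, 2 gg
green: 2, albino: 2
green: 2 out of 4 → fraction 1/2
Expected count = 1/2 × 172 = 86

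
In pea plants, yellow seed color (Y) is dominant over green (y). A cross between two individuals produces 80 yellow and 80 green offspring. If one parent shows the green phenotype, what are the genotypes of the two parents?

Observed offspring: 80 yellow, 80 green
The observed ratio simplifies to 1:1. One parent shows green, so its genotype must be yy. A 1:1 offspring split requires the other parent to be heterozygous (Yy).
Parent genotypes: yy × Yy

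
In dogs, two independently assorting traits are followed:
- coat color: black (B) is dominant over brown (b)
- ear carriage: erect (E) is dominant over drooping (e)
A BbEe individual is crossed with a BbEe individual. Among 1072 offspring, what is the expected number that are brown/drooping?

Dihybrid cross BbEe × BbEe — consider each gene separately:
coat color: Bb × Bb → 1 BB, 2 Bb, 1 bb → 3 B_ : 1 bb (out of 4)
ear carriage: Ee × Ee → 1 EE, 2 Ee, 1 ee → 3 E_ : 1 ee (out of 4)
Combine (counts out of 4 × 4 = 16): black/erect (B_E_) = 3×3 = 9; black/drooping (B_ee) = 3×1 = 3; brown/erect (bbE_) = 1×3 = 3; brown/drooping (bbee) = 1×1 = 1
Phenotype counts (out of 16): 9 black/erect, 3 black/drooping, 3 brown/erect, 1 brown/drooping
brown/drooping: 1 out of 16 → fraction 1/16
Expected count = 1/16 × 1072 = 67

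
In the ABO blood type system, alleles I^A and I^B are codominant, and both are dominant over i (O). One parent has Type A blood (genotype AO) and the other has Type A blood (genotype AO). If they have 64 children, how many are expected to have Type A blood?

Cross: AO × AO
Possible offspring genotypes: 1 AA, 2 AO, 1 OO
Blood type counts: 3 Type A, 1 Type O
Probability of Type A: 3/4
Expected count = 3/4 × 64 = 48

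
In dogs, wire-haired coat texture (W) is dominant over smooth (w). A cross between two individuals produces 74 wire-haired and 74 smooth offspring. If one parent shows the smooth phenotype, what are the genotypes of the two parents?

Observed offspring: 74 wire-haired, 74 smooth
The observed ratio simplifies to 1:1. One parent shows smooth, so its genotype must be ww. A 1:1 offspring split requires the other parent to be heterozygous (Ww).
Parent genotypes: ww × Ww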